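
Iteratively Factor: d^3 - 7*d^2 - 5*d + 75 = (d - 5)*(d^2 - 2*d - 15) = (d - 5)*(d + 3)*(d - 5)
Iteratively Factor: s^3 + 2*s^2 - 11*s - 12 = (s - 3)*(s^2 + 5*s + 4) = (s - 3)*(s + 1)*(s + 4)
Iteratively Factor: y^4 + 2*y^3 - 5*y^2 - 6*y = (y - 2)*(y^3 + 4*y^2 + 3*y) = y*(y - 2)*(y^2 + 4*y + 3) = y*(y - 2)*(y + 3)*(y + 1)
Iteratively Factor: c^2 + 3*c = (c + 3)*(c)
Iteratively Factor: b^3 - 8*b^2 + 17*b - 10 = (b - 5)*(b^2 - 3*b + 2) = (b - 5)*(b - 1)*(b - 2)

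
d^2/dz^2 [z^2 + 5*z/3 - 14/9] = 2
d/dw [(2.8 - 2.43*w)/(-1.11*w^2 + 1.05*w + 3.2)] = (-2.6973*w^2 + 6.216*w - 10.716)/(1.2321*w^4 - 2.331*w^3 - 6.0015*w^2 + 6.72*w + 10.24)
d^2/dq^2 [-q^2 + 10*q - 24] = -2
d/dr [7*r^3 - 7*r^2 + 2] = 7*r*(3*r - 2)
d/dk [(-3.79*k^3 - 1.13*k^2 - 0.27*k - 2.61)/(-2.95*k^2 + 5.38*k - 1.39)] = (11.1805*k^4 - 40.7804*k^3 + 8.9284*k^2 - 12.2576*k + 14.4171)/(8.7025*k^4 - 31.742*k^3 + 37.1454*k^2 - 14.9564*k + 1.9321)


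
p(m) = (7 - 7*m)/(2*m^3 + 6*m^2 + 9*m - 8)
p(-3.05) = -0.78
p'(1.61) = -0.03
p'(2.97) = 0.03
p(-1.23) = -1.14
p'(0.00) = -0.11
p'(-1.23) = 0.24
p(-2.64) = -0.95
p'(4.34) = 0.02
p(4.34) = -0.08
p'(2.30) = 0.03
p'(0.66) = -42.70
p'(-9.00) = -0.02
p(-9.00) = -0.07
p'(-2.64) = -0.42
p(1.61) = -0.14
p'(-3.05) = -0.41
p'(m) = (7 - 7*m)*(-6*m^2 - 12*m - 9)/(2*m^3 + 6*m^2 + 9*m - 8)^2 - 7/(2*m^3 + 6*m^2 + 9*m - 8) = 7*(4*m^3 - 12*m - 1)/(4*m^6 + 24*m^5 + 72*m^4 + 76*m^3 - 15*m^2 - 144*m + 64)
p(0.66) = 2.11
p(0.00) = -0.88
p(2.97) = -0.11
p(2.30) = -0.13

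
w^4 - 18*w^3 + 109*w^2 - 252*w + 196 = (w - 7)^2*(w - 2)^2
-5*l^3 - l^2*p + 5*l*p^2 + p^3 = (-l + p)*(l + p)*(5*l + p)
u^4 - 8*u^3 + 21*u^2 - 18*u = u*(u - 3)^2*(u - 2)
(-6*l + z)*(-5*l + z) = 30*l^2 - 11*l*z + z^2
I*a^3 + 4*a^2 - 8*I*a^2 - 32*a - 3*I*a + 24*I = (a - 8)*(a - 3*I)*(I*a + 1)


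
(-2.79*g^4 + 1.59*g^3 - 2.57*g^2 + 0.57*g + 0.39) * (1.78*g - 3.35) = -4.9662*g^5 + 12.1767*g^4 - 9.9011*g^3 + 9.6241*g^2 - 1.2153*g - 1.3065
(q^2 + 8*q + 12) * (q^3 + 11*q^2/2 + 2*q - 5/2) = q^5 + 27*q^4/2 + 58*q^3 + 159*q^2/2 + 4*q - 30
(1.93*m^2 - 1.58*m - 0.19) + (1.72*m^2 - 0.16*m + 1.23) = 3.65*m^2 - 1.74*m + 1.04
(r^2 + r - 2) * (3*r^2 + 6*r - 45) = 3*r^4 + 9*r^3 - 45*r^2 - 57*r + 90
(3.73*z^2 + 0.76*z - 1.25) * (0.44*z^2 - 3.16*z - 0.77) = 1.6412*z^4 - 11.4524*z^3 - 5.8237*z^2 + 3.3648*z + 0.9625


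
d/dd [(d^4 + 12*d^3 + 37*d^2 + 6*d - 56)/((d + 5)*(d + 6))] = (2*d^5 + 45*d^4 + 384*d^3 + 1481*d^2 + 2332*d + 796)/(d^4 + 22*d^3 + 181*d^2 + 660*d + 900)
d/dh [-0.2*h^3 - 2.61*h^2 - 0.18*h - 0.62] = -0.6*h^2 - 5.22*h - 0.18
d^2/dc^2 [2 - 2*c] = 0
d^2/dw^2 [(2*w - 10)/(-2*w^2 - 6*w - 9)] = 8*(-2*(w - 5)*(2*w + 3)^2 + (3*w - 2)*(2*w^2 + 6*w + 9))/(2*w^2 + 6*w + 9)^3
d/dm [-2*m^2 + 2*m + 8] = 2 - 4*m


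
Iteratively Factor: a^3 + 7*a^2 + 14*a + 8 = (a + 1)*(a^2 + 6*a + 8) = (a + 1)*(a + 2)*(a + 4)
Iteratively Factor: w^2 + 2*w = (w)*(w + 2)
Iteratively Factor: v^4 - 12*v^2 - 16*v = (v)*(v^3 - 12*v - 16) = v*(v + 2)*(v^2 - 2*v - 8) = v*(v - 4)*(v + 2)*(v + 2)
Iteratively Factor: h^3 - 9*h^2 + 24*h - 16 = (h - 4)*(h^2 - 5*h + 4) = (h - 4)*(h - 1)*(h - 4)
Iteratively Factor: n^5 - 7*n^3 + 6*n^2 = (n - 1)*(n^4 + n^3 - 6*n^2) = n*(n - 1)*(n^3 + n^2 - 6*n) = n*(n - 2)*(n - 1)*(n^2 + 3*n) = n*(n - 2)*(n - 1)*(n + 3)*(n)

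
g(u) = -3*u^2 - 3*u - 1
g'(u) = -6*u - 3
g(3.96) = -59.92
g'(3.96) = -26.76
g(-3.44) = -26.18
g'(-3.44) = 17.64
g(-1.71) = -4.64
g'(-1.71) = 7.26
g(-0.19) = -0.54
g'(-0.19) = -1.86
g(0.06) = -1.19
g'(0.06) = -3.36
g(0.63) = -4.08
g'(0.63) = -6.78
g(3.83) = -56.50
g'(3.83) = -25.98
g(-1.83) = -5.56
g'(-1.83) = 7.98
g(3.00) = -37.00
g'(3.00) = -21.00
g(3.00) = -37.00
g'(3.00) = -21.00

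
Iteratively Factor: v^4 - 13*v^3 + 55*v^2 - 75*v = (v - 5)*(v^3 - 8*v^2 + 15*v) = v*(v - 5)*(v^2 - 8*v + 15) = v*(v - 5)*(v - 3)*(v - 5)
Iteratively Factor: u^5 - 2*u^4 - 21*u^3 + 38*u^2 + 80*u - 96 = (u + 2)*(u^4 - 4*u^3 - 13*u^2 + 64*u - 48) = (u - 1)*(u + 2)*(u^3 - 3*u^2 - 16*u + 48) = (u - 1)*(u + 2)*(u + 4)*(u^2 - 7*u + 12) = (u - 4)*(u - 1)*(u + 2)*(u + 4)*(u - 3)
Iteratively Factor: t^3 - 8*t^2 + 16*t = (t - 4)*(t^2 - 4*t) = t*(t - 4)*(t - 4)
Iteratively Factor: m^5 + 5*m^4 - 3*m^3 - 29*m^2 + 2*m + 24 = (m + 3)*(m^4 + 2*m^3 - 9*m^2 - 2*m + 8) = (m + 3)*(m + 4)*(m^3 - 2*m^2 - m + 2) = (m - 2)*(m + 3)*(m + 4)*(m^2 - 1) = (m - 2)*(m + 1)*(m + 3)*(m + 4)*(m - 1)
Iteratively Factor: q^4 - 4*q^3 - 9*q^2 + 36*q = (q - 3)*(q^3 - q^2 - 12*q) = (q - 3)*(q + 3)*(q^2 - 4*q) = q*(q - 3)*(q + 3)*(q - 4)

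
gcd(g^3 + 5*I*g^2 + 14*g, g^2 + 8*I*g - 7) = g + 7*I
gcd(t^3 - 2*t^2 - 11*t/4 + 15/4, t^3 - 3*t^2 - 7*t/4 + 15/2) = t^2 - t - 15/4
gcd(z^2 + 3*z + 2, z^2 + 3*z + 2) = z^2 + 3*z + 2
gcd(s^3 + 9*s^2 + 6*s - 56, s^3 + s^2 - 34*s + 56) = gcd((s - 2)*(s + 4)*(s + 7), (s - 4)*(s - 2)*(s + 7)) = s^2 + 5*s - 14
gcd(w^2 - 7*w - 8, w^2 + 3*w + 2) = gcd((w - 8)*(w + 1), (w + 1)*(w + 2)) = w + 1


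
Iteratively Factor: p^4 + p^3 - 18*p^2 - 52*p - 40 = (p + 2)*(p^3 - p^2 - 16*p - 20) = (p + 2)^2*(p^2 - 3*p - 10) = (p - 5)*(p + 2)^2*(p + 2)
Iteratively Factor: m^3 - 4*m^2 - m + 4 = (m + 1)*(m^2 - 5*m + 4) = (m - 4)*(m + 1)*(m - 1)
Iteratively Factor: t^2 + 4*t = (t + 4)*(t)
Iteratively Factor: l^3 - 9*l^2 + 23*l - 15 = (l - 3)*(l^2 - 6*l + 5) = (l - 5)*(l - 3)*(l - 1)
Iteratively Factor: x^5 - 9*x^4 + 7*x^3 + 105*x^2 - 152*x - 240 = (x - 4)*(x^4 - 5*x^3 - 13*x^2 + 53*x + 60) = (x - 5)*(x - 4)*(x^3 - 13*x - 12) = (x - 5)*(x - 4)^2*(x^2 + 4*x + 3) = (x - 5)*(x - 4)^2*(x + 1)*(x + 3)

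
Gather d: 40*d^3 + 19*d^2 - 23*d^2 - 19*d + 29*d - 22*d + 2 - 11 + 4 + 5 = 40*d^3 - 4*d^2 - 12*d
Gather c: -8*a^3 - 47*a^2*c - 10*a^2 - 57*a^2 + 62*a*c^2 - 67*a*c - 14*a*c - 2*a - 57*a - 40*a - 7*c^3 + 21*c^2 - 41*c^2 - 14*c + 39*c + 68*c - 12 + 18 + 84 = -8*a^3 - 67*a^2 - 99*a - 7*c^3 + c^2*(62*a - 20) + c*(-47*a^2 - 81*a + 93) + 90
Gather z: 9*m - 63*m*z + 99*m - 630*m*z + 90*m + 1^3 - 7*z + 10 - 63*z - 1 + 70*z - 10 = -693*m*z + 198*m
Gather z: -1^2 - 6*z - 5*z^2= -5*z^2 - 6*z - 1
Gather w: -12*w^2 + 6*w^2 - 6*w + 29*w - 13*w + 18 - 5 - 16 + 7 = -6*w^2 + 10*w + 4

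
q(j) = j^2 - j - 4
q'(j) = 2*j - 1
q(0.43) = -4.25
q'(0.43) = -0.14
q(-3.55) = 12.15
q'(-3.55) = -8.10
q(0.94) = -4.06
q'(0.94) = 0.88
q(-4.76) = 23.42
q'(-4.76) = -10.52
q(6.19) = 28.13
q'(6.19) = 11.38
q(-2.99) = 7.93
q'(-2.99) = -6.98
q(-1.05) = -1.85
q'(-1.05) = -3.10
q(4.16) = 9.15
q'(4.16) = 7.32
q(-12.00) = 152.00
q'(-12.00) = -25.00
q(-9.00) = 86.00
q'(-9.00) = -19.00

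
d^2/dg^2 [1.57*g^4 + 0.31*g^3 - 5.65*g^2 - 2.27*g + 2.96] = 18.84*g^2 + 1.86*g - 11.3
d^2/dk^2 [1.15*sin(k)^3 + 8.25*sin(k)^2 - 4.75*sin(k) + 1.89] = 3.8875*sin(k) + 2.5875*sin(3*k) + 16.5*cos(2*k)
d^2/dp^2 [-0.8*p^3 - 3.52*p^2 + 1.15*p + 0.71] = -4.8*p - 7.04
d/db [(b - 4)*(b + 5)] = 2*b + 1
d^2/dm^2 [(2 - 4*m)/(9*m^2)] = 4*(3 - 2*m)/(9*m^4)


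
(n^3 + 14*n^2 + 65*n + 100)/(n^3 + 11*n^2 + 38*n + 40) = (n + 5)/(n + 2)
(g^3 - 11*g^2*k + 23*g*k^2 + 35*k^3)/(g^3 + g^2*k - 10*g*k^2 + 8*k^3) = (g^3 - 11*g^2*k + 23*g*k^2 + 35*k^3)/(g^3 + g^2*k - 10*g*k^2 + 8*k^3)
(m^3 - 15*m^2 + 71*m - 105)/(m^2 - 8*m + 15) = m - 7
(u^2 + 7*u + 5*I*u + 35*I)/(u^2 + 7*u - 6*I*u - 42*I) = (u + 5*I)/(u - 6*I)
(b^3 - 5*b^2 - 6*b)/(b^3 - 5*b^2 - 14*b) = (-b^2 + 5*b + 6)/(-b^2 + 5*b + 14)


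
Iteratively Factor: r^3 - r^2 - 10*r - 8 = (r - 4)*(r^2 + 3*r + 2) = (r - 4)*(r + 2)*(r + 1)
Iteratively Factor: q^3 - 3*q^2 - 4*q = (q - 4)*(q^2 + q) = q*(q - 4)*(q + 1)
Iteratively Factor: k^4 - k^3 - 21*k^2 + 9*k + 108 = (k + 3)*(k^3 - 4*k^2 - 9*k + 36) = (k - 3)*(k + 3)*(k^2 - k - 12) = (k - 3)*(k + 3)^2*(k - 4)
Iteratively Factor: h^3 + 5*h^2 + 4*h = (h)*(h^2 + 5*h + 4) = h*(h + 4)*(h + 1)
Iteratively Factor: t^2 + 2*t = (t + 2)*(t)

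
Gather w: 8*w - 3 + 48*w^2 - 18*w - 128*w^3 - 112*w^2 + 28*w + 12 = -128*w^3 - 64*w^2 + 18*w + 9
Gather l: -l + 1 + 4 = 5 - l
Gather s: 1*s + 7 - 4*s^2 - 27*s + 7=-4*s^2 - 26*s + 14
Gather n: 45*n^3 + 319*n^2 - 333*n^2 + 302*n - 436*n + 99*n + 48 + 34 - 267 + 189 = 45*n^3 - 14*n^2 - 35*n + 4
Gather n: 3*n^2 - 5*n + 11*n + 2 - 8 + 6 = 3*n^2 + 6*n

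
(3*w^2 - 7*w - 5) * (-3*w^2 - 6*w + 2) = -9*w^4 + 3*w^3 + 63*w^2 + 16*w - 10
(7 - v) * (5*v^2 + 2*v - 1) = -5*v^3 + 33*v^2 + 15*v - 7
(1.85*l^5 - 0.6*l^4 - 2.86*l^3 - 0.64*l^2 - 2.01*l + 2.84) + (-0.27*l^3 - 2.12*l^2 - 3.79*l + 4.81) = 1.85*l^5 - 0.6*l^4 - 3.13*l^3 - 2.76*l^2 - 5.8*l + 7.65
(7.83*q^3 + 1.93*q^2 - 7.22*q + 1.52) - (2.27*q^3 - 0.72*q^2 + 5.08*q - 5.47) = 5.56*q^3 + 2.65*q^2 - 12.3*q + 6.99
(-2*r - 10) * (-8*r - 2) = 16*r^2 + 84*r + 20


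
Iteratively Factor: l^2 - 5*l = (l - 5)*(l)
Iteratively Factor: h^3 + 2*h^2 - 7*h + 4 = (h - 1)*(h^2 + 3*h - 4) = (h - 1)*(h + 4)*(h - 1)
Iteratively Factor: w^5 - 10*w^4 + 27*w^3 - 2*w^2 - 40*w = (w + 1)*(w^4 - 11*w^3 + 38*w^2 - 40*w) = w*(w + 1)*(w^3 - 11*w^2 + 38*w - 40) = w*(w - 4)*(w + 1)*(w^2 - 7*w + 10) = w*(w - 4)*(w - 2)*(w + 1)*(w - 5)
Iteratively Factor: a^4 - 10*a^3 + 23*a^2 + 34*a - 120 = (a + 2)*(a^3 - 12*a^2 + 47*a - 60) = (a - 5)*(a + 2)*(a^2 - 7*a + 12) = (a - 5)*(a - 3)*(a + 2)*(a - 4)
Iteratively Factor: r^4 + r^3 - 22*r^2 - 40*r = (r - 5)*(r^3 + 6*r^2 + 8*r) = r*(r - 5)*(r^2 + 6*r + 8) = r*(r - 5)*(r + 2)*(r + 4)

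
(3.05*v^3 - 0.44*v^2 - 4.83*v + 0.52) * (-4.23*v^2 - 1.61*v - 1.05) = -12.9015*v^5 - 3.0493*v^4 + 17.9368*v^3 + 6.0387*v^2 + 4.2343*v - 0.546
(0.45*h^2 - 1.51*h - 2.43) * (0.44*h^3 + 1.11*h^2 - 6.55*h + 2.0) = 0.198*h^5 - 0.1649*h^4 - 5.6928*h^3 + 8.0932*h^2 + 12.8965*h - 4.86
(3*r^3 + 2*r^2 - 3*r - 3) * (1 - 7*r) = -21*r^4 - 11*r^3 + 23*r^2 + 18*r - 3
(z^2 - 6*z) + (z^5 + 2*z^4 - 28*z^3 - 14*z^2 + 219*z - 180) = z^5 + 2*z^4 - 28*z^3 - 13*z^2 + 213*z - 180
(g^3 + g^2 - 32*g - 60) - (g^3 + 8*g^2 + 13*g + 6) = -7*g^2 - 45*g - 66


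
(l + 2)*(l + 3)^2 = l^3 + 8*l^2 + 21*l + 18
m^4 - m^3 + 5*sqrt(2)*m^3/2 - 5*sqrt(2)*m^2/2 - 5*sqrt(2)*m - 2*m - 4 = (m - 2)*(m + 1)*(m + sqrt(2)/2)*(m + 2*sqrt(2))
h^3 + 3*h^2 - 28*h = h*(h - 4)*(h + 7)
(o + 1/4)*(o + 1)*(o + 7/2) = o^3 + 19*o^2/4 + 37*o/8 + 7/8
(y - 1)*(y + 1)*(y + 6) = y^3 + 6*y^2 - y - 6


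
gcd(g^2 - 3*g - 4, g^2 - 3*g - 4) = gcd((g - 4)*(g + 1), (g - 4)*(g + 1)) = g^2 - 3*g - 4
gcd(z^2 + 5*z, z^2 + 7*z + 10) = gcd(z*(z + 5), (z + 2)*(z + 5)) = z + 5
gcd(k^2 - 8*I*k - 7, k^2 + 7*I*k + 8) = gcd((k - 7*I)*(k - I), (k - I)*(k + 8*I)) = k - I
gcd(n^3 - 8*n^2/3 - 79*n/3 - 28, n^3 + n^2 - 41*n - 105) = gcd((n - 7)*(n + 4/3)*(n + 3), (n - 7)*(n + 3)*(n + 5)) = n^2 - 4*n - 21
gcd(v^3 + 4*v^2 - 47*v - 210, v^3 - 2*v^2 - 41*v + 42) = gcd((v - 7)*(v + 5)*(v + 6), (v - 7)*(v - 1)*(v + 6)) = v^2 - v - 42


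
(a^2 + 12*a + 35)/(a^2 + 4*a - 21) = (a + 5)/(a - 3)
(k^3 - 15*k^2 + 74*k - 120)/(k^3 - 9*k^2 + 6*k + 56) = (k^2 - 11*k + 30)/(k^2 - 5*k - 14)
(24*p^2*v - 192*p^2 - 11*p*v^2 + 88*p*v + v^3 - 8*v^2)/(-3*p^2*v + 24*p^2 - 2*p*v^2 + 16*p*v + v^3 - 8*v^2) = (-8*p + v)/(p + v)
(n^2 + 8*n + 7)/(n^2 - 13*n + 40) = (n^2 + 8*n + 7)/(n^2 - 13*n + 40)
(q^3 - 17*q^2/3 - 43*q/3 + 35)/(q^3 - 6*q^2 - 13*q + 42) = (q - 5/3)/(q - 2)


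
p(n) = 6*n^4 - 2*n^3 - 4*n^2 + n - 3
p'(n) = 24*n^3 - 6*n^2 - 8*n + 1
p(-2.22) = 142.68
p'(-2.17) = -255.13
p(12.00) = 120393.00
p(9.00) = 37590.00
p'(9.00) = 16939.00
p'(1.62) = 74.33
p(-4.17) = 1882.54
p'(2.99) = 564.98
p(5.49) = 5001.55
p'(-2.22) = -273.40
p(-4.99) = 3861.00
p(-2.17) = 129.47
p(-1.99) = 89.03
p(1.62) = 20.94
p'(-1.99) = -195.97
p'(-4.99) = -3090.52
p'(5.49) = 3747.50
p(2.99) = 390.32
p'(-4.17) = -1810.25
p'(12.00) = 40513.00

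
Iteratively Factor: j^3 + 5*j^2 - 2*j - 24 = (j + 4)*(j^2 + j - 6) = (j + 3)*(j + 4)*(j - 2)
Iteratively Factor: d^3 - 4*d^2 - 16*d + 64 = (d - 4)*(d^2 - 16) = (d - 4)*(d + 4)*(d - 4)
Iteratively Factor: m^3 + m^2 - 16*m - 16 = (m + 1)*(m^2 - 16) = (m + 1)*(m + 4)*(m - 4)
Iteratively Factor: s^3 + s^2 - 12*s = (s - 3)*(s^2 + 4*s) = (s - 3)*(s + 4)*(s)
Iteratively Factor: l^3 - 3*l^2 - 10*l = (l - 5)*(l^2 + 2*l) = (l - 5)*(l + 2)*(l)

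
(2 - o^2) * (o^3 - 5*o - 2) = -o^5 + 7*o^3 + 2*o^2 - 10*o - 4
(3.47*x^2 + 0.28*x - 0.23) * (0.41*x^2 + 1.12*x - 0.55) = 1.4227*x^4 + 4.0012*x^3 - 1.6892*x^2 - 0.4116*x + 0.1265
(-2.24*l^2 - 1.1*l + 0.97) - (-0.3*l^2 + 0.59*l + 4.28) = -1.94*l^2 - 1.69*l - 3.31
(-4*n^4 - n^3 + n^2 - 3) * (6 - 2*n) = 8*n^5 - 22*n^4 - 8*n^3 + 6*n^2 + 6*n - 18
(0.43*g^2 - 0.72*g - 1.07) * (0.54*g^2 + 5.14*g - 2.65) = 0.2322*g^4 + 1.8214*g^3 - 5.4181*g^2 - 3.5918*g + 2.8355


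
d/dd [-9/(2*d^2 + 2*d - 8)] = 9*(2*d + 1)/(2*(d^2 + d - 4)^2)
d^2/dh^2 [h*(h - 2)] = 2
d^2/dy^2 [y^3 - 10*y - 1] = 6*y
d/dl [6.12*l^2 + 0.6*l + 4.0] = 12.24*l + 0.6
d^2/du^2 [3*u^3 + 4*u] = 18*u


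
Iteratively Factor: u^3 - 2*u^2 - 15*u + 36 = (u - 3)*(u^2 + u - 12) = (u - 3)*(u + 4)*(u - 3)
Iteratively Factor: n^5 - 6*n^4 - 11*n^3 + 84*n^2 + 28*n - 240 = (n - 2)*(n^4 - 4*n^3 - 19*n^2 + 46*n + 120) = (n - 4)*(n - 2)*(n^3 - 19*n - 30) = (n - 5)*(n - 4)*(n - 2)*(n^2 + 5*n + 6) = (n - 5)*(n - 4)*(n - 2)*(n + 2)*(n + 3)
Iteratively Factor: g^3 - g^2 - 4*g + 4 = (g - 2)*(g^2 + g - 2) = (g - 2)*(g + 2)*(g - 1)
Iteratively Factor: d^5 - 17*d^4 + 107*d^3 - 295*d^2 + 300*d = (d - 4)*(d^4 - 13*d^3 + 55*d^2 - 75*d) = (d - 5)*(d - 4)*(d^3 - 8*d^2 + 15*d) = (d - 5)*(d - 4)*(d - 3)*(d^2 - 5*d) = (d - 5)^2*(d - 4)*(d - 3)*(d)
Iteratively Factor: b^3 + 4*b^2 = (b)*(b^2 + 4*b) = b*(b + 4)*(b)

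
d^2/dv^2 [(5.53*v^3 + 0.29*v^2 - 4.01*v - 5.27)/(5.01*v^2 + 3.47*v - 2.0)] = (2.27373675443232e-13*v^5 + 2.27373675443232e-13*v^4 + 32.6076260000001*v^3 - 1006.499562*v^2 - 658.065414*v - 285.860686)/(125.751501*v^6 + 261.292041*v^5 + 30.374127*v^4 - 166.834477*v^3 - 12.1254*v^2 + 41.64*v - 8.0)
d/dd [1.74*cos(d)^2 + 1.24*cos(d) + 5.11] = -(3.48*cos(d) + 1.24)*sin(d)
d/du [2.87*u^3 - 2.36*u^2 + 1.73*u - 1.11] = 8.61*u^2 - 4.72*u + 1.73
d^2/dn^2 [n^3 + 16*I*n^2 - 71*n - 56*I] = 6*n + 32*I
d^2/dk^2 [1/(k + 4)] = 2/(k + 4)^3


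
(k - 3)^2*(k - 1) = k^3 - 7*k^2 + 15*k - 9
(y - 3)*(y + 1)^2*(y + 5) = y^4 + 4*y^3 - 10*y^2 - 28*y - 15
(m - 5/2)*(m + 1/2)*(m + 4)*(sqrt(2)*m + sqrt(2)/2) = sqrt(2)*m^4 + 5*sqrt(2)*m^3/2 - 33*sqrt(2)*m^2/4 - 77*sqrt(2)*m/8 - 5*sqrt(2)/2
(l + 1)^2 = l^2 + 2*l + 1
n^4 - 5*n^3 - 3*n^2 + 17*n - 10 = (n - 5)*(n - 1)^2*(n + 2)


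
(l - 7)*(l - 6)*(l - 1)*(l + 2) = l^4 - 12*l^3 + 27*l^2 + 68*l - 84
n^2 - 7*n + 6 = (n - 6)*(n - 1)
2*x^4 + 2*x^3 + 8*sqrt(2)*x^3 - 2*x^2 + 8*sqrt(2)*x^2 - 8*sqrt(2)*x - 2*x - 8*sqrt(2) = (x - 1)*(x + 4*sqrt(2))*(sqrt(2)*x + sqrt(2))^2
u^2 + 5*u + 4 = (u + 1)*(u + 4)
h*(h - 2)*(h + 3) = h^3 + h^2 - 6*h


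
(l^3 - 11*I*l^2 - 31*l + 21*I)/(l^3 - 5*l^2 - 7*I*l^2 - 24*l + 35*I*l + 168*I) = (l^2 - 4*I*l - 3)/(l^2 - 5*l - 24)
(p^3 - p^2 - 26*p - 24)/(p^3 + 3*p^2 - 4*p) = (p^2 - 5*p - 6)/(p*(p - 1))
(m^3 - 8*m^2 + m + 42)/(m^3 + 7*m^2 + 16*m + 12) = (m^2 - 10*m + 21)/(m^2 + 5*m + 6)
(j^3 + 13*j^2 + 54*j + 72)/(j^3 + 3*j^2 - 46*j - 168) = (j + 3)/(j - 7)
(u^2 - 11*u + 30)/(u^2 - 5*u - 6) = (u - 5)/(u + 1)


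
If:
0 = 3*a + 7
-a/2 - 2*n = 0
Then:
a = -7/3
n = 7/12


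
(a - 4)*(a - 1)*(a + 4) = a^3 - a^2 - 16*a + 16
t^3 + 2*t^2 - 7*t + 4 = (t - 1)^2*(t + 4)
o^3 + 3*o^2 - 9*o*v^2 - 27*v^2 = (o + 3)*(o - 3*v)*(o + 3*v)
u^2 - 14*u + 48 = (u - 8)*(u - 6)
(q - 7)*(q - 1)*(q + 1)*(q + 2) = q^4 - 5*q^3 - 15*q^2 + 5*q + 14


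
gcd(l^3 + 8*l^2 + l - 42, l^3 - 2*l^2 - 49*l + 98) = l^2 + 5*l - 14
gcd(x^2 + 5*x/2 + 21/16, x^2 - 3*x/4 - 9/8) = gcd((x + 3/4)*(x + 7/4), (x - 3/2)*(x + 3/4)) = x + 3/4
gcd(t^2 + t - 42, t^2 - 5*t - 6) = t - 6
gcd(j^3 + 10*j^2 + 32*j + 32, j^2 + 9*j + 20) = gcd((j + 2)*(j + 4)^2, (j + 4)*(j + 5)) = j + 4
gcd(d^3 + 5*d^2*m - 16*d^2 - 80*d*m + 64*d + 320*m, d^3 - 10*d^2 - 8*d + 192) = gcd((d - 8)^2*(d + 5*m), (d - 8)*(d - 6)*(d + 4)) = d - 8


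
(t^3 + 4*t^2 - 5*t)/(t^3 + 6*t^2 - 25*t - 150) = t*(t - 1)/(t^2 + t - 30)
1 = 1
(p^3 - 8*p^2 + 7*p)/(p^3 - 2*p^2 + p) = (p - 7)/(p - 1)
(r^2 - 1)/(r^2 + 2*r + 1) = (r - 1)/(r + 1)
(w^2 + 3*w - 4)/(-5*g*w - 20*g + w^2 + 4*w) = (w - 1)/(-5*g + w)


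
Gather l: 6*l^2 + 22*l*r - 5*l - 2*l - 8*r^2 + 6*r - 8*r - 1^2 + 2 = 6*l^2 + l*(22*r - 7) - 8*r^2 - 2*r + 1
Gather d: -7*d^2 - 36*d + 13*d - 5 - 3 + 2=-7*d^2 - 23*d - 6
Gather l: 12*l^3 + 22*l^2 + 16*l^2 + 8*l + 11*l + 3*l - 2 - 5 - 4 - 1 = 12*l^3 + 38*l^2 + 22*l - 12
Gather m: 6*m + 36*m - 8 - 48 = 42*m - 56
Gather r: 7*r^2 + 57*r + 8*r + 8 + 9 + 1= 7*r^2 + 65*r + 18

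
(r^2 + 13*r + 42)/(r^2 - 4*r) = (r^2 + 13*r + 42)/(r*(r - 4))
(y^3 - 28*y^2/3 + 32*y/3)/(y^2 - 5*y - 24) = y*(3*y - 4)/(3*(y + 3))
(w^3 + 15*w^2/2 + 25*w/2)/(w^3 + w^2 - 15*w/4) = 2*(w + 5)/(2*w - 3)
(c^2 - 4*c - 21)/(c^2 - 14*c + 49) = (c + 3)/(c - 7)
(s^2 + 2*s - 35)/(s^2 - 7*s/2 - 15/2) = 2*(s + 7)/(2*s + 3)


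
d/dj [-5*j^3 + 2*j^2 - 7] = j*(4 - 15*j)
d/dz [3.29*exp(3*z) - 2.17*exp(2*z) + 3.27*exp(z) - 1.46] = (9.87*exp(2*z) - 4.34*exp(z) + 3.27)*exp(z)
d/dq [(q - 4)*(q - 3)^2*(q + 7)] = 4*q^3 - 9*q^2 - 74*q + 195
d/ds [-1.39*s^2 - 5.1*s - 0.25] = -2.78*s - 5.1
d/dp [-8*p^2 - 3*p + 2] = -16*p - 3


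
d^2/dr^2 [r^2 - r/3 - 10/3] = 2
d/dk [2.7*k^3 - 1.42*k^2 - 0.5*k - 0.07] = 8.1*k^2 - 2.84*k - 0.5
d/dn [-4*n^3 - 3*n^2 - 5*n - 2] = -12*n^2 - 6*n - 5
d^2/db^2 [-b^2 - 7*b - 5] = -2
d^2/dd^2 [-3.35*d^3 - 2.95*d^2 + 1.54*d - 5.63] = -20.1*d - 5.9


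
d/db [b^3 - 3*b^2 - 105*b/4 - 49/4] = 3*b^2 - 6*b - 105/4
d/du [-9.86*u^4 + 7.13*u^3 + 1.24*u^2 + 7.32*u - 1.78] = -39.44*u^3 + 21.39*u^2 + 2.48*u + 7.32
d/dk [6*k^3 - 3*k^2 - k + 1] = 18*k^2 - 6*k - 1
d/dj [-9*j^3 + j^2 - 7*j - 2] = -27*j^2 + 2*j - 7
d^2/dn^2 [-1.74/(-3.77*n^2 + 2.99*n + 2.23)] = (49.460892*n^2 - 39.227604*n - 1.74*(7.54*n - 2.99)*(15.08*n - 5.98) - 29.256708)/(-3.77*n^2 + 2.99*n + 2.23)^3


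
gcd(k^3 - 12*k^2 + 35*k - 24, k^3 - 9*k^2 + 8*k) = k^2 - 9*k + 8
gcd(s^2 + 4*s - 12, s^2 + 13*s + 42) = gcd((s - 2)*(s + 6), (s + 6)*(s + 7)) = s + 6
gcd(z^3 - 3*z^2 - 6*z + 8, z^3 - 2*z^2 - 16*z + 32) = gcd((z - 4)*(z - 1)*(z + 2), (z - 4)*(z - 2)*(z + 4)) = z - 4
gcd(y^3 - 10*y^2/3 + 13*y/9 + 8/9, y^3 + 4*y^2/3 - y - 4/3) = y - 1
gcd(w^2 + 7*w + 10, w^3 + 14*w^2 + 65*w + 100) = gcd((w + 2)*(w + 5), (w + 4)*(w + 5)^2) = w + 5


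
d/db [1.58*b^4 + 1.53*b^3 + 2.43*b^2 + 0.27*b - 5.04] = 6.32*b^3 + 4.59*b^2 + 4.86*b + 0.27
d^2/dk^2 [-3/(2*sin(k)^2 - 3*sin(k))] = 3*(16*sin(k) - 18 - 15/sin(k) + 36/sin(k)^2 - 18/sin(k)^3)/(2*sin(k) - 3)^3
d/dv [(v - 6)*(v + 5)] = 2*v - 1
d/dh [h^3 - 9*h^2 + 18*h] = 3*h^2 - 18*h + 18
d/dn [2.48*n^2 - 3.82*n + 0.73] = 4.96*n - 3.82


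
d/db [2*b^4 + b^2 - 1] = 8*b^3 + 2*b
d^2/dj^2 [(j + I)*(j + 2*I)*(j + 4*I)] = 6*j + 14*I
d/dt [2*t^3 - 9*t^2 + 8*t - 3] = 6*t^2 - 18*t + 8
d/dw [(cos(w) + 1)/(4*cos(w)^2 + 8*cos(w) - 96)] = (cos(w)^2 + 2*cos(w) + 26)*sin(w)/(4*(cos(w)^2 + 2*cos(w) - 24)^2)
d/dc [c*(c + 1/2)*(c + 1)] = 3*c^2 + 3*c + 1/2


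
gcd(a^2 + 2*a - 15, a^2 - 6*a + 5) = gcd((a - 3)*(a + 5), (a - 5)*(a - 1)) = 1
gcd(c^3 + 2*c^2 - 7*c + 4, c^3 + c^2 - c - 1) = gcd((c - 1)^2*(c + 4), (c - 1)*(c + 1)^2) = c - 1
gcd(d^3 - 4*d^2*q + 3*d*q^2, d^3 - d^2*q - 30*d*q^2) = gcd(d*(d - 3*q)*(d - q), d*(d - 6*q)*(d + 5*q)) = d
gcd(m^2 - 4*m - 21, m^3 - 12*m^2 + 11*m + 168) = m^2 - 4*m - 21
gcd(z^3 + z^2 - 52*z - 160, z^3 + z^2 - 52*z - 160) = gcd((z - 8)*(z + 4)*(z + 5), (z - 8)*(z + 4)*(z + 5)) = z^3 + z^2 - 52*z - 160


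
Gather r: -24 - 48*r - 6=-48*r - 30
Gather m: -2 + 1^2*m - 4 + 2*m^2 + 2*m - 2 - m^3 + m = -m^3 + 2*m^2 + 4*m - 8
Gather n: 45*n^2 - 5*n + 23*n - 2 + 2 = 45*n^2 + 18*n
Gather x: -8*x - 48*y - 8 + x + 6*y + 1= -7*x - 42*y - 7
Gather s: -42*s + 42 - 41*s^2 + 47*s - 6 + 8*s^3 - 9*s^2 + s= 8*s^3 - 50*s^2 + 6*s + 36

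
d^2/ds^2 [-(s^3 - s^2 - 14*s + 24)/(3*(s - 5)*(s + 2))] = 4*(-s^3 - 66*s^2 + 168*s - 388)/(3*(s^6 - 9*s^5 - 3*s^4 + 153*s^3 + 30*s^2 - 900*s - 1000))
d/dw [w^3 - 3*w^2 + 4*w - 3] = 3*w^2 - 6*w + 4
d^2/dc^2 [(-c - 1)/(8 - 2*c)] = 5/(c - 4)^3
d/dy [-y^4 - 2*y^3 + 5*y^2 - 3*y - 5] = -4*y^3 - 6*y^2 + 10*y - 3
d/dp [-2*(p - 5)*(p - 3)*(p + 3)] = -6*p^2 + 20*p + 18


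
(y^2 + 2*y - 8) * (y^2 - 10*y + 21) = y^4 - 8*y^3 - 7*y^2 + 122*y - 168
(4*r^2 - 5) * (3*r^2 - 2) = 12*r^4 - 23*r^2 + 10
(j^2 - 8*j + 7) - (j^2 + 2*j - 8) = 15 - 10*j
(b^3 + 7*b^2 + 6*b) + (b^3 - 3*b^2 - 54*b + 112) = 2*b^3 + 4*b^2 - 48*b + 112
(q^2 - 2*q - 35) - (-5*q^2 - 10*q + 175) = 6*q^2 + 8*q - 210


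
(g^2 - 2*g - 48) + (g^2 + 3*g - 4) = 2*g^2 + g - 52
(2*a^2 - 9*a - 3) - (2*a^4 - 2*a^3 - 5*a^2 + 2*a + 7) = -2*a^4 + 2*a^3 + 7*a^2 - 11*a - 10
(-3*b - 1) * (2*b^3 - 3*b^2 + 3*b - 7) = -6*b^4 + 7*b^3 - 6*b^2 + 18*b + 7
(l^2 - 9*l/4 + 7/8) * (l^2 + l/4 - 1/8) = l^4 - 2*l^3 + 3*l^2/16 + l/2 - 7/64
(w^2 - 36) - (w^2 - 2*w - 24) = 2*w - 12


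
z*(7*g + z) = 7*g*z + z^2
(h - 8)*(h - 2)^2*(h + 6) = h^4 - 6*h^3 - 36*h^2 + 184*h - 192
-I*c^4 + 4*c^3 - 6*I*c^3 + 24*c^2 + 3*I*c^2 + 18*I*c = c*(c + 6)*(c + 3*I)*(-I*c + 1)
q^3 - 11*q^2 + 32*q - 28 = (q - 7)*(q - 2)^2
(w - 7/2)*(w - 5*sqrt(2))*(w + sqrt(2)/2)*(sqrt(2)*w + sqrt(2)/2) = sqrt(2)*w^4 - 9*w^3 - 3*sqrt(2)*w^3 - 27*sqrt(2)*w^2/4 + 27*w^2 + 63*w/4 + 15*sqrt(2)*w + 35*sqrt(2)/4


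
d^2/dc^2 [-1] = 0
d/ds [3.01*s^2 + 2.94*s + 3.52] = 6.02*s + 2.94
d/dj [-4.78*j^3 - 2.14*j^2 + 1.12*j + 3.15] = -14.34*j^2 - 4.28*j + 1.12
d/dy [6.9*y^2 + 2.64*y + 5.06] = 13.8*y + 2.64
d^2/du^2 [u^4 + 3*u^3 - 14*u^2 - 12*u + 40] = 12*u^2 + 18*u - 28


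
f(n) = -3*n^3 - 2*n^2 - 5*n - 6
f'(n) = -9*n^2 - 4*n - 5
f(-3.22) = 89.52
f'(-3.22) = -85.44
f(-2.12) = 24.20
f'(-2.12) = -36.97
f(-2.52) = 41.91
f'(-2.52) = -52.07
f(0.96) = -15.30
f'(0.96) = -17.13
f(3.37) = -160.38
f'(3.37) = -120.69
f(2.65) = -89.12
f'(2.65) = -78.80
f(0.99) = -15.82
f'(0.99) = -17.78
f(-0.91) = -0.85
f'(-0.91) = -8.81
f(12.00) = -5538.00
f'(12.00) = -1349.00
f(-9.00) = 2064.00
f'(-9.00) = -698.00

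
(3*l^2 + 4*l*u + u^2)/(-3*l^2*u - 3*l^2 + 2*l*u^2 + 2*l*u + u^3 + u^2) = (l + u)/(-l*u - l + u^2 + u)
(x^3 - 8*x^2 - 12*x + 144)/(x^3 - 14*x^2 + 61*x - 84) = (x^3 - 8*x^2 - 12*x + 144)/(x^3 - 14*x^2 + 61*x - 84)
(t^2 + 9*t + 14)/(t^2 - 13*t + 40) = (t^2 + 9*t + 14)/(t^2 - 13*t + 40)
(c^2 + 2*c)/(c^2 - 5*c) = (c + 2)/(c - 5)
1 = 1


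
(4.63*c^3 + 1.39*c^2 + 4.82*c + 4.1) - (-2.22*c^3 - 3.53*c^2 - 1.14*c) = 6.85*c^3 + 4.92*c^2 + 5.96*c + 4.1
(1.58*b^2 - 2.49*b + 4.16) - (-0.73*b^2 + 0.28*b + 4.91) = 2.31*b^2 - 2.77*b - 0.75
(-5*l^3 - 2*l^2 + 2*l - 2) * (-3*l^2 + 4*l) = 15*l^5 - 14*l^4 - 14*l^3 + 14*l^2 - 8*l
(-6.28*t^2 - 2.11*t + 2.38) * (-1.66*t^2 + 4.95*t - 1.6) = 10.4248*t^4 - 27.5834*t^3 - 4.3473*t^2 + 15.157*t - 3.808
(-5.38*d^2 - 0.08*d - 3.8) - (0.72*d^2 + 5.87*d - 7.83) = -6.1*d^2 - 5.95*d + 4.03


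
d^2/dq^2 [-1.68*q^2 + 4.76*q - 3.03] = -3.36000000000000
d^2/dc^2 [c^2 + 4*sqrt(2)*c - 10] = 2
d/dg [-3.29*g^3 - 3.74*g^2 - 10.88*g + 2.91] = -9.87*g^2 - 7.48*g - 10.88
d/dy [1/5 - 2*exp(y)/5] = -2*exp(y)/5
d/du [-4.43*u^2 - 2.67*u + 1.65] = -8.86*u - 2.67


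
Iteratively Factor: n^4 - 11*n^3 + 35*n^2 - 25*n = (n)*(n^3 - 11*n^2 + 35*n - 25) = n*(n - 1)*(n^2 - 10*n + 25) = n*(n - 5)*(n - 1)*(n - 5)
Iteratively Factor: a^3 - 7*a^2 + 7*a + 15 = (a - 5)*(a^2 - 2*a - 3) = (a - 5)*(a - 3)*(a + 1)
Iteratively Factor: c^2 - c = (c)*(c - 1)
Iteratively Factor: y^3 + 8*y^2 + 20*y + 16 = (y + 2)*(y^2 + 6*y + 8) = (y + 2)*(y + 4)*(y + 2)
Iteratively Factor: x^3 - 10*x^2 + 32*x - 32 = (x - 4)*(x^2 - 6*x + 8) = (x - 4)^2*(x - 2)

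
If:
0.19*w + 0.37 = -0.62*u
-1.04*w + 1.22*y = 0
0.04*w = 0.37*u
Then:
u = -0.16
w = -1.44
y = -1.23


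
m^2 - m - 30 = (m - 6)*(m + 5)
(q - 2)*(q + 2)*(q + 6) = q^3 + 6*q^2 - 4*q - 24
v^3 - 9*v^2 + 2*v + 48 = (v - 8)*(v - 3)*(v + 2)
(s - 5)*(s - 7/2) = s^2 - 17*s/2 + 35/2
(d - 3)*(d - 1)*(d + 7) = d^3 + 3*d^2 - 25*d + 21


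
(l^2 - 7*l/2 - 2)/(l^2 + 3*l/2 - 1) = (2*l^2 - 7*l - 4)/(2*l^2 + 3*l - 2)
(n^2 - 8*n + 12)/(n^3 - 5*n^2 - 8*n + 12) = (n - 2)/(n^2 + n - 2)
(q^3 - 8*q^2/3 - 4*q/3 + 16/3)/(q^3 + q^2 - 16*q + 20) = (q + 4/3)/(q + 5)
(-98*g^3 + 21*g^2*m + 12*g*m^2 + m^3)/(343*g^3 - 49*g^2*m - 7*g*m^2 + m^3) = (-14*g^2 + 5*g*m + m^2)/(49*g^2 - 14*g*m + m^2)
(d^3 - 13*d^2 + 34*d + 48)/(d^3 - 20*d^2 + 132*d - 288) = (d + 1)/(d - 6)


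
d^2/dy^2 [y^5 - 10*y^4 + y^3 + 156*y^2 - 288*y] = 20*y^3 - 120*y^2 + 6*y + 312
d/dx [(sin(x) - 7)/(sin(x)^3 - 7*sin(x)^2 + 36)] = (-2*sin(x)^3 + 28*sin(x)^2 - 98*sin(x) + 36)*cos(x)/(sin(x)^3 - 7*sin(x)^2 + 36)^2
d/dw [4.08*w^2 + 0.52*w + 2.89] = 8.16*w + 0.52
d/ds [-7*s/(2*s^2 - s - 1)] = 7*(2*s^2 + 1)/(4*s^4 - 4*s^3 - 3*s^2 + 2*s + 1)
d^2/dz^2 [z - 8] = 0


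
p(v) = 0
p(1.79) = 0.00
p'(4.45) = 0.00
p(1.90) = 0.00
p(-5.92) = 0.00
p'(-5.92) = 0.00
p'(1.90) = 0.00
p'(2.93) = 0.00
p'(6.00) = 0.00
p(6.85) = 0.00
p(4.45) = 0.00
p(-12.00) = 0.00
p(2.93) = 0.00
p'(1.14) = 0.00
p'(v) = 0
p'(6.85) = 0.00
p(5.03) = 0.00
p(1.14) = 0.00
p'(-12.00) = 0.00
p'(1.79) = 0.00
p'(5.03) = 0.00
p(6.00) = 0.00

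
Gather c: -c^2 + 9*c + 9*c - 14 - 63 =-c^2 + 18*c - 77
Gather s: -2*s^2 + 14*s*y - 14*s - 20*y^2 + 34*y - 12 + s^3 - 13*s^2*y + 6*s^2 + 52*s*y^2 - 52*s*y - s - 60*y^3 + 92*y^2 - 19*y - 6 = s^3 + s^2*(4 - 13*y) + s*(52*y^2 - 38*y - 15) - 60*y^3 + 72*y^2 + 15*y - 18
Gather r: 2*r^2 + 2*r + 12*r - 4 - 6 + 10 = 2*r^2 + 14*r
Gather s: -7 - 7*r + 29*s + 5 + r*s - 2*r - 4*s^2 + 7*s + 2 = -9*r - 4*s^2 + s*(r + 36)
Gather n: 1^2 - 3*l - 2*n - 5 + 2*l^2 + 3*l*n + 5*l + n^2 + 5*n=2*l^2 + 2*l + n^2 + n*(3*l + 3) - 4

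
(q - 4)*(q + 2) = q^2 - 2*q - 8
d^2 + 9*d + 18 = (d + 3)*(d + 6)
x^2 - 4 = (x - 2)*(x + 2)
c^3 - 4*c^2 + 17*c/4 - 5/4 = (c - 5/2)*(c - 1)*(c - 1/2)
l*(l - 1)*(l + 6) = l^3 + 5*l^2 - 6*l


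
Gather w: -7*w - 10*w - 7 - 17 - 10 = -17*w - 34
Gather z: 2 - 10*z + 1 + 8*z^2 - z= 8*z^2 - 11*z + 3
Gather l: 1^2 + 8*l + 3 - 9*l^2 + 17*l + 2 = -9*l^2 + 25*l + 6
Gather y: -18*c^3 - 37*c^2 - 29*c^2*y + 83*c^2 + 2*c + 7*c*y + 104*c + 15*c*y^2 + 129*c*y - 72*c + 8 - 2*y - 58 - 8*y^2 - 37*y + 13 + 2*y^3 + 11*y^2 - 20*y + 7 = -18*c^3 + 46*c^2 + 34*c + 2*y^3 + y^2*(15*c + 3) + y*(-29*c^2 + 136*c - 59) - 30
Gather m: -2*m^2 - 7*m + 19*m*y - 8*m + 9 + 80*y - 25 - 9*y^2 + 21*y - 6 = -2*m^2 + m*(19*y - 15) - 9*y^2 + 101*y - 22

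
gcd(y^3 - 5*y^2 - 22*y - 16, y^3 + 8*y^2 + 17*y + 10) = y^2 + 3*y + 2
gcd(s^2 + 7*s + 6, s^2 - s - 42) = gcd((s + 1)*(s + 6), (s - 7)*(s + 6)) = s + 6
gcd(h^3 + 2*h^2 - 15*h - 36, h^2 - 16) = h - 4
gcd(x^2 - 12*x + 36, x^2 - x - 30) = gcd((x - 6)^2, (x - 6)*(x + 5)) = x - 6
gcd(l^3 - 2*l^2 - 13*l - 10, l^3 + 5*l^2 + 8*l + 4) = l^2 + 3*l + 2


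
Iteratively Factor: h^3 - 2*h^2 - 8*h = (h + 2)*(h^2 - 4*h) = (h - 4)*(h + 2)*(h)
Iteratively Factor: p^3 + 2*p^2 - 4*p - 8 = (p + 2)*(p^2 - 4) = (p + 2)^2*(p - 2)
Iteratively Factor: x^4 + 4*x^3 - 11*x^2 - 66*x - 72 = (x + 3)*(x^3 + x^2 - 14*x - 24) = (x + 3)^2*(x^2 - 2*x - 8) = (x - 4)*(x + 3)^2*(x + 2)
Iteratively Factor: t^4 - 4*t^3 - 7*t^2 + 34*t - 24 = (t - 4)*(t^3 - 7*t + 6) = (t - 4)*(t + 3)*(t^2 - 3*t + 2) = (t - 4)*(t - 1)*(t + 3)*(t - 2)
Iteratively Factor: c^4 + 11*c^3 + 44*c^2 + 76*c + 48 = (c + 4)*(c^3 + 7*c^2 + 16*c + 12) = (c + 2)*(c + 4)*(c^2 + 5*c + 6) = (c + 2)*(c + 3)*(c + 4)*(c + 2)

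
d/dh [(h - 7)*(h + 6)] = 2*h - 1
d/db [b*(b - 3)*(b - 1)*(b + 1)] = 4*b^3 - 9*b^2 - 2*b + 3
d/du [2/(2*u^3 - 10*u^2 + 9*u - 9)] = 2*(-6*u^2 + 20*u - 9)/(2*u^3 - 10*u^2 + 9*u - 9)^2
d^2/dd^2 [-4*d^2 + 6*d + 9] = -8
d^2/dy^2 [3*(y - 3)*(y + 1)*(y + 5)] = 18*y + 18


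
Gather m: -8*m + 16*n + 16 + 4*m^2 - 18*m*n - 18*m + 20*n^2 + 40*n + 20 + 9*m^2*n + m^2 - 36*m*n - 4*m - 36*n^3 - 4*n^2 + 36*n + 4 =m^2*(9*n + 5) + m*(-54*n - 30) - 36*n^3 + 16*n^2 + 92*n + 40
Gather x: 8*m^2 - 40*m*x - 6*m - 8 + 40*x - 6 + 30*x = 8*m^2 - 6*m + x*(70 - 40*m) - 14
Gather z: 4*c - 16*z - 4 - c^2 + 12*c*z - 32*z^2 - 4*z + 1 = -c^2 + 4*c - 32*z^2 + z*(12*c - 20) - 3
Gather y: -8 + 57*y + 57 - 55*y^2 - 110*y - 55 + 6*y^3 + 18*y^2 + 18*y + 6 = 6*y^3 - 37*y^2 - 35*y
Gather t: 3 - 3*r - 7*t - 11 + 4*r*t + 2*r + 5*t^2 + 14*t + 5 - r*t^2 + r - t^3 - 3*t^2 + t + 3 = -t^3 + t^2*(2 - r) + t*(4*r + 8)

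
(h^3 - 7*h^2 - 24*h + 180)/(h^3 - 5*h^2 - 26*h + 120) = (h - 6)/(h - 4)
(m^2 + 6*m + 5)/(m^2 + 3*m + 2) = (m + 5)/(m + 2)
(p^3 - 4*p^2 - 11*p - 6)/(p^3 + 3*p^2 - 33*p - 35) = (p^2 - 5*p - 6)/(p^2 + 2*p - 35)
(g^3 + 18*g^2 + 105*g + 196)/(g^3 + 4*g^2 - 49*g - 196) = (g + 7)/(g - 7)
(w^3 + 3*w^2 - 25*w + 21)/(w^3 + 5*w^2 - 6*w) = (w^2 + 4*w - 21)/(w*(w + 6))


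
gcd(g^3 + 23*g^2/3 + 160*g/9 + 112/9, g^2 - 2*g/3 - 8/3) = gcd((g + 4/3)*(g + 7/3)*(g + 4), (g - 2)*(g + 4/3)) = g + 4/3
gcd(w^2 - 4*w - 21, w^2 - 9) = w + 3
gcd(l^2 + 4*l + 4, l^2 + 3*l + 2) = l + 2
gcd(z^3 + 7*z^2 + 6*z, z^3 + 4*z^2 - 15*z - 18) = z^2 + 7*z + 6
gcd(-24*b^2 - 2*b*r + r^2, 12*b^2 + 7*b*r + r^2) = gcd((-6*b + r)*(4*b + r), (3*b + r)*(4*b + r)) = 4*b + r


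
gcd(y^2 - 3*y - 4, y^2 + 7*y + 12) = 1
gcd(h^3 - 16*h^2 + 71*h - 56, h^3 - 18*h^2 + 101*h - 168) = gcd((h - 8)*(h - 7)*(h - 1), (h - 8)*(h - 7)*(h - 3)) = h^2 - 15*h + 56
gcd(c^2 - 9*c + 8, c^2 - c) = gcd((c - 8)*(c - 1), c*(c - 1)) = c - 1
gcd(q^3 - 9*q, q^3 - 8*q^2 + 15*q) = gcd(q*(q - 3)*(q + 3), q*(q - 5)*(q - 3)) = q^2 - 3*q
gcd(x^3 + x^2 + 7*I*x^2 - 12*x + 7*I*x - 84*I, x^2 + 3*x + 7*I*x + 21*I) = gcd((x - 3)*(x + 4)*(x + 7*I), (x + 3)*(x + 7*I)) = x + 7*I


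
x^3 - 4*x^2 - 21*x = x*(x - 7)*(x + 3)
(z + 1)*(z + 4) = z^2 + 5*z + 4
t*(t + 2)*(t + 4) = t^3 + 6*t^2 + 8*t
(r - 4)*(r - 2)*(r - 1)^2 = r^4 - 8*r^3 + 21*r^2 - 22*r + 8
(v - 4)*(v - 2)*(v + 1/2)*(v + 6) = v^4 + v^3/2 - 28*v^2 + 34*v + 24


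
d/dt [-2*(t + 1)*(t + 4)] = -4*t - 10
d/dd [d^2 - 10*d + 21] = 2*d - 10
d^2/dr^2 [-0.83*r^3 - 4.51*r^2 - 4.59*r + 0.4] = -4.98*r - 9.02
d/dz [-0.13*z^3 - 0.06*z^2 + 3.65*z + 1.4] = -0.39*z^2 - 0.12*z + 3.65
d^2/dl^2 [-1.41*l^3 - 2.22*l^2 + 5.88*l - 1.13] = -8.46*l - 4.44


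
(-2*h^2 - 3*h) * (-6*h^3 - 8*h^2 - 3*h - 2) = 12*h^5 + 34*h^4 + 30*h^3 + 13*h^2 + 6*h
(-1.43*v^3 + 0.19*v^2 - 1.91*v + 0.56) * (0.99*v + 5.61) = -1.4157*v^4 - 7.8342*v^3 - 0.825*v^2 - 10.1607*v + 3.1416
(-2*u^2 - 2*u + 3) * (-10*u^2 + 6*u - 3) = 20*u^4 + 8*u^3 - 36*u^2 + 24*u - 9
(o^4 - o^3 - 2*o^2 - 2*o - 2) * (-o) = -o^5 + o^4 + 2*o^3 + 2*o^2 + 2*o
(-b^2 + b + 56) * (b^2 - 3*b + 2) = -b^4 + 4*b^3 + 51*b^2 - 166*b + 112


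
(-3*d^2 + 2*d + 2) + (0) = -3*d^2 + 2*d + 2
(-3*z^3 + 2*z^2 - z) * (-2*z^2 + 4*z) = 6*z^5 - 16*z^4 + 10*z^3 - 4*z^2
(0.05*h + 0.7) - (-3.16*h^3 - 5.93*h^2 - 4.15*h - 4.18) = 3.16*h^3 + 5.93*h^2 + 4.2*h + 4.88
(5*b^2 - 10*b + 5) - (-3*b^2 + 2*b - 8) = 8*b^2 - 12*b + 13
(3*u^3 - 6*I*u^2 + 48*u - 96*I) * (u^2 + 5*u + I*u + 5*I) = 3*u^5 + 15*u^4 - 3*I*u^4 + 54*u^3 - 15*I*u^3 + 270*u^2 - 48*I*u^2 + 96*u - 240*I*u + 480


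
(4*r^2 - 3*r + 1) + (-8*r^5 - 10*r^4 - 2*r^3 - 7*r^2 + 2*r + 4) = -8*r^5 - 10*r^4 - 2*r^3 - 3*r^2 - r + 5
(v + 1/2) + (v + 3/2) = 2*v + 2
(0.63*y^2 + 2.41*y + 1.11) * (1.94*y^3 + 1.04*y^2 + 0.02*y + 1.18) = 1.2222*y^5 + 5.3306*y^4 + 4.6724*y^3 + 1.946*y^2 + 2.866*y + 1.3098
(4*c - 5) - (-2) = 4*c - 3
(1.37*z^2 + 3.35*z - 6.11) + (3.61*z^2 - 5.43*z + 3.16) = 4.98*z^2 - 2.08*z - 2.95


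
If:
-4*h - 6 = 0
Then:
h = -3/2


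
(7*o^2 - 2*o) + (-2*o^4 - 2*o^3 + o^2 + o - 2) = -2*o^4 - 2*o^3 + 8*o^2 - o - 2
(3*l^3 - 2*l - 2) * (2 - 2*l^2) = -6*l^5 + 10*l^3 + 4*l^2 - 4*l - 4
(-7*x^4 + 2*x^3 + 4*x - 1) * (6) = -42*x^4 + 12*x^3 + 24*x - 6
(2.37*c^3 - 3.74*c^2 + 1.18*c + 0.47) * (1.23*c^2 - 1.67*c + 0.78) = 2.9151*c^5 - 8.5581*c^4 + 9.5458*c^3 - 4.3097*c^2 + 0.1355*c + 0.3666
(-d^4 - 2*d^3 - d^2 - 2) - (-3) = -d^4 - 2*d^3 - d^2 + 1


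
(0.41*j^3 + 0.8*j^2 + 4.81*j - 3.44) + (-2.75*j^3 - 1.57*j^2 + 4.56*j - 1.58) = -2.34*j^3 - 0.77*j^2 + 9.37*j - 5.02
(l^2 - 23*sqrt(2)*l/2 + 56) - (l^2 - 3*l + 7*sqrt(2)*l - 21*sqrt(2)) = -37*sqrt(2)*l/2 + 3*l + 21*sqrt(2) + 56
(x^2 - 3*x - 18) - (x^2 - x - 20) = 2 - 2*x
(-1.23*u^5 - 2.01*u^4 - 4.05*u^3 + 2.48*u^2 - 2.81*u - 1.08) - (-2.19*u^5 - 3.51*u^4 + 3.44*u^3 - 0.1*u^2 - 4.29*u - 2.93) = 0.96*u^5 + 1.5*u^4 - 7.49*u^3 + 2.58*u^2 + 1.48*u + 1.85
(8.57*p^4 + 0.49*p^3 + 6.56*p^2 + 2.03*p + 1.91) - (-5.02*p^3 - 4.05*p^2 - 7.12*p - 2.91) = 8.57*p^4 + 5.51*p^3 + 10.61*p^2 + 9.15*p + 4.82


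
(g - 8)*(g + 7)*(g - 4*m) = g^3 - 4*g^2*m - g^2 + 4*g*m - 56*g + 224*m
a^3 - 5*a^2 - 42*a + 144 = (a - 8)*(a - 3)*(a + 6)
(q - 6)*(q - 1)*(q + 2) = q^3 - 5*q^2 - 8*q + 12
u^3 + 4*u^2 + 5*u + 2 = (u + 1)^2*(u + 2)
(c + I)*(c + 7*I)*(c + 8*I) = c^3 + 16*I*c^2 - 71*c - 56*I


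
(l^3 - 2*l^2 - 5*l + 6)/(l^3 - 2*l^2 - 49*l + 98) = (l^3 - 2*l^2 - 5*l + 6)/(l^3 - 2*l^2 - 49*l + 98)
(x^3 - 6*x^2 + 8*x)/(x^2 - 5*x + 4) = x*(x - 2)/(x - 1)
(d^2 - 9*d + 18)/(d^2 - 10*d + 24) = (d - 3)/(d - 4)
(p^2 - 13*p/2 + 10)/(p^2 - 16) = (p - 5/2)/(p + 4)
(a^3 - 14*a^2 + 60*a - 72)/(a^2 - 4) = (a^2 - 12*a + 36)/(a + 2)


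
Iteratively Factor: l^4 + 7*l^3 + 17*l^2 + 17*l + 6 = (l + 1)*(l^3 + 6*l^2 + 11*l + 6) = (l + 1)*(l + 3)*(l^2 + 3*l + 2) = (l + 1)^2*(l + 3)*(l + 2)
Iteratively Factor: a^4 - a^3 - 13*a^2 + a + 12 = (a - 4)*(a^3 + 3*a^2 - a - 3) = (a - 4)*(a + 3)*(a^2 - 1) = (a - 4)*(a - 1)*(a + 3)*(a + 1)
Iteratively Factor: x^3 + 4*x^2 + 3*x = (x)*(x^2 + 4*x + 3) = x*(x + 3)*(x + 1)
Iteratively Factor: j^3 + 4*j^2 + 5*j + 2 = (j + 2)*(j^2 + 2*j + 1) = (j + 1)*(j + 2)*(j + 1)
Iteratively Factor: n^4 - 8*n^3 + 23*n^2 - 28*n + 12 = (n - 2)*(n^3 - 6*n^2 + 11*n - 6) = (n - 2)*(n - 1)*(n^2 - 5*n + 6) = (n - 2)^2*(n - 1)*(n - 3)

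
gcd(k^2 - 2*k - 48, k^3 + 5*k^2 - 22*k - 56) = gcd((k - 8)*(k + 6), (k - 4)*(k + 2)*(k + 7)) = 1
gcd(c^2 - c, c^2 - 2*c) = c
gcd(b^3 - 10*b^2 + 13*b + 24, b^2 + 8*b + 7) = b + 1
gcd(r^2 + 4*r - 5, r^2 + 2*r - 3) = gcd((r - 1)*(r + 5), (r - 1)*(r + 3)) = r - 1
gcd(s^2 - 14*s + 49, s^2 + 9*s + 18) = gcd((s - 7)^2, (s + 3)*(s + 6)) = 1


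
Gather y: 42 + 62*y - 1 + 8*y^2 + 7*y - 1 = 8*y^2 + 69*y + 40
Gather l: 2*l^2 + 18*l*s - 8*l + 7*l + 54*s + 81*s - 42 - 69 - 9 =2*l^2 + l*(18*s - 1) + 135*s - 120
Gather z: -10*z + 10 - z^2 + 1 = -z^2 - 10*z + 11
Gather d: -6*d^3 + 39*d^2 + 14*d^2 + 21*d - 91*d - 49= -6*d^3 + 53*d^2 - 70*d - 49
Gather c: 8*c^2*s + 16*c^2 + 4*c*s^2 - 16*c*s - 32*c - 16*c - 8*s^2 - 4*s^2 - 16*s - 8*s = c^2*(8*s + 16) + c*(4*s^2 - 16*s - 48) - 12*s^2 - 24*s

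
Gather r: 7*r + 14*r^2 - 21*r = 14*r^2 - 14*r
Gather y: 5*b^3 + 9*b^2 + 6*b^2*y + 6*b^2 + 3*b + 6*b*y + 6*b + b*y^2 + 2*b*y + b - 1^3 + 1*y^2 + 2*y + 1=5*b^3 + 15*b^2 + 10*b + y^2*(b + 1) + y*(6*b^2 + 8*b + 2)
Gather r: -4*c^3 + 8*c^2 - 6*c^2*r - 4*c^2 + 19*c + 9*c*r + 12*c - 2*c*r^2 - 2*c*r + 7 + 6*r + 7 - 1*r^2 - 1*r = -4*c^3 + 4*c^2 + 31*c + r^2*(-2*c - 1) + r*(-6*c^2 + 7*c + 5) + 14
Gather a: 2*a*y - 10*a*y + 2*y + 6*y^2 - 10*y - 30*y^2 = -8*a*y - 24*y^2 - 8*y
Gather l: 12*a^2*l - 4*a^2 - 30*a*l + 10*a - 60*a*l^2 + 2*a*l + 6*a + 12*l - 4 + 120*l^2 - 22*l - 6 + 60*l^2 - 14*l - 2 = -4*a^2 + 16*a + l^2*(180 - 60*a) + l*(12*a^2 - 28*a - 24) - 12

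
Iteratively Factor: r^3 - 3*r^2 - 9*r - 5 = (r + 1)*(r^2 - 4*r - 5) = (r + 1)^2*(r - 5)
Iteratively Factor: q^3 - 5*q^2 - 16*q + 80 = (q - 4)*(q^2 - q - 20) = (q - 4)*(q + 4)*(q - 5)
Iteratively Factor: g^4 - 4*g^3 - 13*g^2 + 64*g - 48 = (g - 1)*(g^3 - 3*g^2 - 16*g + 48) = (g - 1)*(g + 4)*(g^2 - 7*g + 12) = (g - 3)*(g - 1)*(g + 4)*(g - 4)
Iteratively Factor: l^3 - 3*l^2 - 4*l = (l + 1)*(l^2 - 4*l) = l*(l + 1)*(l - 4)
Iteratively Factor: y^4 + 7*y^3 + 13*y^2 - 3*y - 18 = (y + 2)*(y^3 + 5*y^2 + 3*y - 9) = (y + 2)*(y + 3)*(y^2 + 2*y - 3) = (y + 2)*(y + 3)^2*(y - 1)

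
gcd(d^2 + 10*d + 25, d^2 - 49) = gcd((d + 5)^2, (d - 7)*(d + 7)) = 1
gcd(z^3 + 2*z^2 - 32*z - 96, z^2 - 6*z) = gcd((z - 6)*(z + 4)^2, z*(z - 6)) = z - 6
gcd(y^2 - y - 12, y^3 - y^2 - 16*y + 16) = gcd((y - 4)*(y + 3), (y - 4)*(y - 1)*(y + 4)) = y - 4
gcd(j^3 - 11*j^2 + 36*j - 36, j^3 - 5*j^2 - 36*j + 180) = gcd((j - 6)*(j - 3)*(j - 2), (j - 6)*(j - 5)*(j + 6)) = j - 6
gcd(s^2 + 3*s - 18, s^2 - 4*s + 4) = 1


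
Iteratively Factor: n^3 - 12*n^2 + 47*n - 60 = (n - 3)*(n^2 - 9*n + 20) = (n - 5)*(n - 3)*(n - 4)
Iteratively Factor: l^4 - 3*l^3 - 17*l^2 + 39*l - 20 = (l - 5)*(l^3 + 2*l^2 - 7*l + 4) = (l - 5)*(l + 4)*(l^2 - 2*l + 1) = (l - 5)*(l - 1)*(l + 4)*(l - 1)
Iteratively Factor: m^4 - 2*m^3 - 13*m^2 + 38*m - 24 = (m - 2)*(m^3 - 13*m + 12) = (m - 3)*(m - 2)*(m^2 + 3*m - 4) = (m - 3)*(m - 2)*(m + 4)*(m - 1)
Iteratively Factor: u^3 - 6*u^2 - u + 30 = (u + 2)*(u^2 - 8*u + 15) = (u - 3)*(u + 2)*(u - 5)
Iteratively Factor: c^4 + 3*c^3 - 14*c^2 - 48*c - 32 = (c - 4)*(c^3 + 7*c^2 + 14*c + 8) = (c - 4)*(c + 4)*(c^2 + 3*c + 2) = (c - 4)*(c + 2)*(c + 4)*(c + 1)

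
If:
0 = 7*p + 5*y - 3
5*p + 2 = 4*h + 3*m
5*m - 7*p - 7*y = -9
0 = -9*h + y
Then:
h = 271/1643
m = -996/1643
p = -1038/1643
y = 2439/1643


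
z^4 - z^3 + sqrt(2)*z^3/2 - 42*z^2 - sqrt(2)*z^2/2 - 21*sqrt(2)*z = z*(z - 7)*(z + 6)*(z + sqrt(2)/2)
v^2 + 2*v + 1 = (v + 1)^2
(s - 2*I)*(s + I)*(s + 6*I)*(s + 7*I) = s^4 + 12*I*s^3 - 27*s^2 + 68*I*s - 84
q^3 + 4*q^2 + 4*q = q*(q + 2)^2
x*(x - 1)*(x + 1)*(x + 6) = x^4 + 6*x^3 - x^2 - 6*x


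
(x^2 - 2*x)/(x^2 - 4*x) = (x - 2)/(x - 4)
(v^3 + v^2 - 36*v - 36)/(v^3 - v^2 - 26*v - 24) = (v + 6)/(v + 4)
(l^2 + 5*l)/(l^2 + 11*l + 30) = l/(l + 6)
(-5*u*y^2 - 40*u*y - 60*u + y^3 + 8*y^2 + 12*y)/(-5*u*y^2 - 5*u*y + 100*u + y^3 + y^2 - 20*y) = (y^2 + 8*y + 12)/(y^2 + y - 20)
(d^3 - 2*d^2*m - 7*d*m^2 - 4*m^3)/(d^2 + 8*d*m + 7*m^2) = (d^2 - 3*d*m - 4*m^2)/(d + 7*m)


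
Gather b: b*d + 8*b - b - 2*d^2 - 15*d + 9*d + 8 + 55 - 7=b*(d + 7) - 2*d^2 - 6*d + 56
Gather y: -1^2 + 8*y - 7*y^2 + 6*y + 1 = -7*y^2 + 14*y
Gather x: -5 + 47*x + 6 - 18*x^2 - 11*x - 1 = -18*x^2 + 36*x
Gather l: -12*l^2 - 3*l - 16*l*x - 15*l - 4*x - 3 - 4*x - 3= -12*l^2 + l*(-16*x - 18) - 8*x - 6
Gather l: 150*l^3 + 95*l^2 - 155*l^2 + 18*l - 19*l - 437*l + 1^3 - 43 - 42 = 150*l^3 - 60*l^2 - 438*l - 84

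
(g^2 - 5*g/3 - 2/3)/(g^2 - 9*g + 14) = (g + 1/3)/(g - 7)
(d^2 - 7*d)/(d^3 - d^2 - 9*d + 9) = d*(d - 7)/(d^3 - d^2 - 9*d + 9)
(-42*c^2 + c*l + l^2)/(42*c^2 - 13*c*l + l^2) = (-7*c - l)/(7*c - l)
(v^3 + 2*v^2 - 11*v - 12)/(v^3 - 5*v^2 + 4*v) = (v^3 + 2*v^2 - 11*v - 12)/(v*(v^2 - 5*v + 4))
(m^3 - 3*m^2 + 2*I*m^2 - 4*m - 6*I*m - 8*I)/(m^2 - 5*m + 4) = (m^2 + m*(1 + 2*I) + 2*I)/(m - 1)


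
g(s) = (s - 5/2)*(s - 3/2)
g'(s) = 2*s - 4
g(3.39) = 1.68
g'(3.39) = 2.78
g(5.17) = 9.80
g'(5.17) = 6.34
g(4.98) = 8.63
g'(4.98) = 5.96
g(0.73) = 1.36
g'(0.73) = -2.54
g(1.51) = -0.01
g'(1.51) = -0.98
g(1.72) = -0.17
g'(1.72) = -0.56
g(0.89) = 0.98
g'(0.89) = -2.22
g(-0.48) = 5.90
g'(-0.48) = -4.96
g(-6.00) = 63.75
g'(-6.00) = -16.00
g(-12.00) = 195.75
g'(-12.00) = -28.00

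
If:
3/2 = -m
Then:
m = -3/2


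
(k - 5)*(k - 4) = k^2 - 9*k + 20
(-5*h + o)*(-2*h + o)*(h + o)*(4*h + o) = 40*h^4 + 22*h^3*o - 21*h^2*o^2 - 2*h*o^3 + o^4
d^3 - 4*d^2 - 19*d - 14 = (d - 7)*(d + 1)*(d + 2)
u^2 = u^2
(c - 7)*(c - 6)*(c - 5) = c^3 - 18*c^2 + 107*c - 210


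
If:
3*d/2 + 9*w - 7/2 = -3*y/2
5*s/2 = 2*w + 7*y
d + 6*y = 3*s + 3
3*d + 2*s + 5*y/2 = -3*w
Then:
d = 379/221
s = -100/51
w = 3/13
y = -508/663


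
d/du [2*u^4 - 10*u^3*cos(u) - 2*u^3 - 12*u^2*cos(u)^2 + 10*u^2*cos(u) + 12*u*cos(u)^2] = 10*u^3*sin(u) + 8*u^3 - 10*u^2*sin(u) + 12*u^2*sin(2*u) - 30*u^2*cos(u) - 6*u^2 - 12*sqrt(2)*u*sin(2*u + pi/4) + 20*u*cos(u) - 12*u + 6*cos(2*u) + 6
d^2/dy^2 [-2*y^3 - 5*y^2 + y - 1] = -12*y - 10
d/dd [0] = 0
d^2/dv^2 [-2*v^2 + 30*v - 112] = -4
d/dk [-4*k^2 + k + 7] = 1 - 8*k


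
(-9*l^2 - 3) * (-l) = 9*l^3 + 3*l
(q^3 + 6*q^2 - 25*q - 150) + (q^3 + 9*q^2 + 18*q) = 2*q^3 + 15*q^2 - 7*q - 150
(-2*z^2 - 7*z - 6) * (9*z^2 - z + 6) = -18*z^4 - 61*z^3 - 59*z^2 - 36*z - 36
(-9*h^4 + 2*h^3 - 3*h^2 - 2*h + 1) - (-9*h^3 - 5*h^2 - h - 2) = -9*h^4 + 11*h^3 + 2*h^2 - h + 3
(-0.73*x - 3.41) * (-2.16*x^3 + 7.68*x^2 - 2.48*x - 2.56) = 1.5768*x^4 + 1.7592*x^3 - 24.3784*x^2 + 10.3256*x + 8.7296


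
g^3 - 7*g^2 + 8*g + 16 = (g - 4)^2*(g + 1)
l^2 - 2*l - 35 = (l - 7)*(l + 5)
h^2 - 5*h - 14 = (h - 7)*(h + 2)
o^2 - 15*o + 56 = (o - 8)*(o - 7)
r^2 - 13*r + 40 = (r - 8)*(r - 5)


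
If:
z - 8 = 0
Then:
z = 8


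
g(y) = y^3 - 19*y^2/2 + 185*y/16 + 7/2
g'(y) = 3*y^2 - 19*y + 185/16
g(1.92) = -2.24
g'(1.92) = -13.86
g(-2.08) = -70.65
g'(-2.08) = 64.06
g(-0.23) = 0.33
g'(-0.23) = 16.09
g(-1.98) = -64.40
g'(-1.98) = 60.94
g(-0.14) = 1.69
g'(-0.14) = 14.28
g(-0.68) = -9.07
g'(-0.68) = 25.87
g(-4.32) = -304.36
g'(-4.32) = 149.63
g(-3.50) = -196.22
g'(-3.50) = 114.81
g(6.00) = -53.12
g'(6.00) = 5.56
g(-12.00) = -3231.25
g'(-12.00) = 671.56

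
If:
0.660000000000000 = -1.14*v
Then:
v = -0.58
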